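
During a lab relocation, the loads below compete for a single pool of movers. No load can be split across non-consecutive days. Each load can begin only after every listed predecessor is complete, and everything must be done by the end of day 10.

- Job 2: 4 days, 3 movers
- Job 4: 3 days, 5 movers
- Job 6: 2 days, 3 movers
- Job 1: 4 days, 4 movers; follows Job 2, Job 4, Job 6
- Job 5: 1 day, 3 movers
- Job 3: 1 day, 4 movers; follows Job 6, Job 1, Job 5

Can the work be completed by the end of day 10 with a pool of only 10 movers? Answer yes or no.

Schedule Job 2@1, Job 4@1, Job 6@4, Job 1@6, Job 5@5, Job 3@10: d1:8  d2:8  d3:8  d4:6  d5:6  d6:4  d7:4  d8:4  d9:4  d10:4 — peak 8 ≤ 10.

yes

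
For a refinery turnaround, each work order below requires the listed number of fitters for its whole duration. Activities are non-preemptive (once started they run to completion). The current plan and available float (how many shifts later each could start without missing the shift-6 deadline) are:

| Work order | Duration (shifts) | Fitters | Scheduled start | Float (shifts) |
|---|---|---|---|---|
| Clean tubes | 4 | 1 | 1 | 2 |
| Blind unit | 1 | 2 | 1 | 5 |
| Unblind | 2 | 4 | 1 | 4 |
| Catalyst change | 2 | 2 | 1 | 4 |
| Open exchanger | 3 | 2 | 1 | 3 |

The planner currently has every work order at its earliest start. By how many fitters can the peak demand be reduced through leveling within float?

Early-start peak: s1:11  s2:9  s3:3  s4:1  s5:0  s6:0 ⇒ 11.
Leveled (Clean tubes@1, Blind unit@1, Unblind@2, Catalyst change@4, Open exchanger@4): s1:3  s2:5  s3:5  s4:5  s5:4  s6:2 ⇒ 5.
Reduction 11 − 5 = 6.

6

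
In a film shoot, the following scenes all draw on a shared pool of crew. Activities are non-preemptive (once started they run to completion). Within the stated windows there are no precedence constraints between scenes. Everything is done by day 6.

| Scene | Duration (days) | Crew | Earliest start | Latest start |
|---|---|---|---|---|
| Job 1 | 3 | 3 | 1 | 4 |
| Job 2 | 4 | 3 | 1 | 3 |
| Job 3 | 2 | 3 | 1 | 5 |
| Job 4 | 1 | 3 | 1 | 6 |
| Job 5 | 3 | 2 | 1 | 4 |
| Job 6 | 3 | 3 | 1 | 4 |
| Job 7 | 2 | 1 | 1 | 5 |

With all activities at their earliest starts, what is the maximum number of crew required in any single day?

Early-start schedule: Job 1@1, Job 2@1, Job 3@1, Job 4@1, Job 5@1, Job 6@1, Job 7@1.
Load per day: day 1: 18, day 2: 15, day 3: 11, day 4: 3, day 5: 0, day 6: 0.
Peak is 18.

18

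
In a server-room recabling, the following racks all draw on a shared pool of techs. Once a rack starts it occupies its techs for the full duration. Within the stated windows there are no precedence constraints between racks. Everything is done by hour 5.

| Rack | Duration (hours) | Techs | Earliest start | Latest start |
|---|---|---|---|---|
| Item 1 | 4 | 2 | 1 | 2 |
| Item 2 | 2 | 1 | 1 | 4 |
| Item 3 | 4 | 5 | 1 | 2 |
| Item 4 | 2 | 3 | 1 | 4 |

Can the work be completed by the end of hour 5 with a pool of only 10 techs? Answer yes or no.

yes

Schedule Item 1@1, Item 2@1, Item 3@1, Item 4@3: h1:8  h2:8  h3:10  h4:10  h5:0 — peak 10 ≤ 10.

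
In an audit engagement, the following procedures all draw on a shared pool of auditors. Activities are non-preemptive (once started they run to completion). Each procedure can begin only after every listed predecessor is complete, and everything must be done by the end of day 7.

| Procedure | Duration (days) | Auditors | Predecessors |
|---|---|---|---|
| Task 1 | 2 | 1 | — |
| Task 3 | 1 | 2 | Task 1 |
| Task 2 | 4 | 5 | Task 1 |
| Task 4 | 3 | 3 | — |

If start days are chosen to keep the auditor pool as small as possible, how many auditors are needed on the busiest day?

5

Early-start (Task 1@1, Task 3@3, Task 2@3, Task 4@1) gives peak 10: d1:4  d2:4  d3:10  d4:5  d5:5  d6:5  d7:0.
Shift Task 2→4.
Schedule Task 1@1, Task 3@3, Task 2@4, Task 4@1: d1:4  d2:4  d3:5  d4:5  d5:5  d6:5  d7:5 — peak 5.
Total auditor-days = 33 over 7 days ⇒ peak ≥ ⌈33/7⌉ = 5, so 5 is optimal.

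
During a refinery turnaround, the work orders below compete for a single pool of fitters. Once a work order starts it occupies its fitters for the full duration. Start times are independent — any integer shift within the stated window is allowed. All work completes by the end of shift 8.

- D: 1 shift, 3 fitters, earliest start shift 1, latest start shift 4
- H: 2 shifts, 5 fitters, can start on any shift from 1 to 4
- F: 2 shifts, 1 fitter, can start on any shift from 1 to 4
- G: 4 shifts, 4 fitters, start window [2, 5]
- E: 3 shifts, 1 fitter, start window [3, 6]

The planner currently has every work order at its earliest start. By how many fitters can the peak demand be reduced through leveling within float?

5

Early-start peak: s1:9  s2:10  s3:5  s4:5  s5:5  s6:0  s7:0  s8:0 ⇒ 10.
Leveled (D@1, H@2, F@4, G@4, E@6): s1:3  s2:5  s3:5  s4:5  s5:5  s6:5  s7:5  s8:1 ⇒ 5.
Reduction 10 − 5 = 5.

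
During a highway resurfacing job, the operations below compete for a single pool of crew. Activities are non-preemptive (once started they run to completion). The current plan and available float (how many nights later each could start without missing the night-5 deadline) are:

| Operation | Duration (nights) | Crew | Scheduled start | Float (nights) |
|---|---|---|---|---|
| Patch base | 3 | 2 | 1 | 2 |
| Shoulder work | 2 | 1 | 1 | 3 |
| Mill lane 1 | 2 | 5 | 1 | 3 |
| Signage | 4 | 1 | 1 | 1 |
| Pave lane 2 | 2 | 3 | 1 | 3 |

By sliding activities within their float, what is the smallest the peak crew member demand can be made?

Early-start (Patch base@1, Shoulder work@1, Mill lane 1@1, Signage@1, Pave lane 2@1) gives peak 12: n1:12  n2:12  n3:3  n4:1  n5:0.
Shift Mill lane 1→4.
Schedule Patch base@1, Shoulder work@1, Mill lane 1@4, Signage@1, Pave lane 2@1: n1:7  n2:7  n3:3  n4:6  n5:5 — peak 7.

7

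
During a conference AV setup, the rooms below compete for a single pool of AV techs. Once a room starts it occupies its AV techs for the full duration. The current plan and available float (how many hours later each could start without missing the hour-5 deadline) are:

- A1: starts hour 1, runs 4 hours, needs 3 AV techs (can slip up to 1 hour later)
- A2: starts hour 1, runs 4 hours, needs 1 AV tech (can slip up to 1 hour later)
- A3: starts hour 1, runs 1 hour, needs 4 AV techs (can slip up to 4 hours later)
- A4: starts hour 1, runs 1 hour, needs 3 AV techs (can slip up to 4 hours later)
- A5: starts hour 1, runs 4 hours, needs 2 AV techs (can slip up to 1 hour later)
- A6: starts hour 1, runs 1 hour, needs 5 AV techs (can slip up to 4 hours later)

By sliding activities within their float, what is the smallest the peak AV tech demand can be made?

Early-start (A1@1, A2@1, A3@1, A4@1, A5@1, A6@1) gives peak 18: h1:18  h2:6  h3:6  h4:6  h5:0.
Shift A4→2, A5→2, A6→5.
Schedule A1@1, A2@1, A3@1, A4@2, A5@2, A6@5: h1:8  h2:9  h3:6  h4:6  h5:7 — peak 9.

9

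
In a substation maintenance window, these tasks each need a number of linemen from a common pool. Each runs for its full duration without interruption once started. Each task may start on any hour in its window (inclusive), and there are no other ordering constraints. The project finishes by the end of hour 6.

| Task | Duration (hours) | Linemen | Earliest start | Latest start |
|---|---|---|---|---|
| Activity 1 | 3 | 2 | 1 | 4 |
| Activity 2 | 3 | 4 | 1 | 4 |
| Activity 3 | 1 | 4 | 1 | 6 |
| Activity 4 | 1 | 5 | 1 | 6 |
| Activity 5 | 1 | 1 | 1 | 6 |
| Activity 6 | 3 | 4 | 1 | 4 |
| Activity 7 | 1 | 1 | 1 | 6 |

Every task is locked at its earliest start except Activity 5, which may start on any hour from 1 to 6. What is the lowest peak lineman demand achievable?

20

Activity 5@1: h1:21  h2:10  h3:10  h4:0  h5:0  h6:0 → peak 21
Activity 5@2: h1:20  h2:11  h3:10  h4:0  h5:0  h6:0 → peak 20
Activity 5@3: h1:20  h2:10  h3:11  h4:0  h5:0  h6:0 → peak 20
Activity 5@4: h1:20  h2:10  h3:10  h4:1  h5:0  h6:0 → peak 20
Activity 5@5: h1:20  h2:10  h3:10  h4:0  h5:1  h6:0 → peak 20
Activity 5@6: h1:20  h2:10  h3:10  h4:0  h5:0  h6:1 → peak 20
Best is Activity 5@2, peak 20.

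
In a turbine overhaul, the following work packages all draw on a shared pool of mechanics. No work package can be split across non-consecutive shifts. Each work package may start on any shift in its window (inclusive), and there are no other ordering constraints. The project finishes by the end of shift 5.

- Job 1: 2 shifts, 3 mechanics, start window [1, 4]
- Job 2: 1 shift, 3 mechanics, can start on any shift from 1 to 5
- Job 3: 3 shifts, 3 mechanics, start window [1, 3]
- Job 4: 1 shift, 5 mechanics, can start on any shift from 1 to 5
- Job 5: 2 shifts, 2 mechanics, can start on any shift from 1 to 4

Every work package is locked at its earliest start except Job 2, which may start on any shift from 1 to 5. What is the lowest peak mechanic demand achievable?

Job 2@1: s1:16  s2:8  s3:3  s4:0  s5:0 → peak 16
Job 2@2: s1:13  s2:11  s3:3  s4:0  s5:0 → peak 13
Job 2@3: s1:13  s2:8  s3:6  s4:0  s5:0 → peak 13
Job 2@4: s1:13  s2:8  s3:3  s4:3  s5:0 → peak 13
Job 2@5: s1:13  s2:8  s3:3  s4:0  s5:3 → peak 13
Best is Job 2@2, peak 13.

13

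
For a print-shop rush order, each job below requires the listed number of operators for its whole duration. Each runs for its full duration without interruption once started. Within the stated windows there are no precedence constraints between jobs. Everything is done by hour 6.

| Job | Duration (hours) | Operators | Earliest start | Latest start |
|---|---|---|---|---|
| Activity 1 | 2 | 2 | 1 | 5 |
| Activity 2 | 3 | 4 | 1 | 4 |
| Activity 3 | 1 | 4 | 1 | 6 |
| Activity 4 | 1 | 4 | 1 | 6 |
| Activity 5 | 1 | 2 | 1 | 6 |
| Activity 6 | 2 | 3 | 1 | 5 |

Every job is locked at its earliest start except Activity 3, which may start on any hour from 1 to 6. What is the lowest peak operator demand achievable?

15

Activity 3@1: h1:19  h2:9  h3:4  h4:0  h5:0  h6:0 → peak 19
Activity 3@2: h1:15  h2:13  h3:4  h4:0  h5:0  h6:0 → peak 15
Activity 3@3: h1:15  h2:9  h3:8  h4:0  h5:0  h6:0 → peak 15
Activity 3@4: h1:15  h2:9  h3:4  h4:4  h5:0  h6:0 → peak 15
Activity 3@5: h1:15  h2:9  h3:4  h4:0  h5:4  h6:0 → peak 15
Activity 3@6: h1:15  h2:9  h3:4  h4:0  h5:0  h6:4 → peak 15
Best is Activity 3@2, peak 15.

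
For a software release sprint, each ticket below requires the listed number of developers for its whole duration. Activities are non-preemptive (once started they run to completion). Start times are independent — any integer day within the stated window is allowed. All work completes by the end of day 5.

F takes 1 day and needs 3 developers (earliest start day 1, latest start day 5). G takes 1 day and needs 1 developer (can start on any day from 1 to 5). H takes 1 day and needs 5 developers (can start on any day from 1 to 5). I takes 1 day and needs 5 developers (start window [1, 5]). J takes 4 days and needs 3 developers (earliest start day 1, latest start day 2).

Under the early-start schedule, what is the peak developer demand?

Early-start schedule: F@1, G@1, H@1, I@1, J@1.
Load per day: day 1: 17, day 2: 3, day 3: 3, day 4: 3, day 5: 0.
Peak is 17.

17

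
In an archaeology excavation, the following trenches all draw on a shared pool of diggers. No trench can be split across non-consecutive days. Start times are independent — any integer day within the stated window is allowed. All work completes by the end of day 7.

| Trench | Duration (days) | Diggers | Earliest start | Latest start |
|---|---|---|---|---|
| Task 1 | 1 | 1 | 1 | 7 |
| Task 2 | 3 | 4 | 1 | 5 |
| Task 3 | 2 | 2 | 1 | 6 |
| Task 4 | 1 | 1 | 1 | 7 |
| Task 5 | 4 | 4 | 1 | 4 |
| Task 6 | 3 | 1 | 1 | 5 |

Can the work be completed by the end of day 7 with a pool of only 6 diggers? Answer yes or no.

Schedule Task 1@1, Task 2@1, Task 3@2, Task 4@1, Task 5@4, Task 6@4: d1:6  d2:6  d3:6  d4:5  d5:5  d6:5  d7:4 — peak 6 ≤ 6.

yes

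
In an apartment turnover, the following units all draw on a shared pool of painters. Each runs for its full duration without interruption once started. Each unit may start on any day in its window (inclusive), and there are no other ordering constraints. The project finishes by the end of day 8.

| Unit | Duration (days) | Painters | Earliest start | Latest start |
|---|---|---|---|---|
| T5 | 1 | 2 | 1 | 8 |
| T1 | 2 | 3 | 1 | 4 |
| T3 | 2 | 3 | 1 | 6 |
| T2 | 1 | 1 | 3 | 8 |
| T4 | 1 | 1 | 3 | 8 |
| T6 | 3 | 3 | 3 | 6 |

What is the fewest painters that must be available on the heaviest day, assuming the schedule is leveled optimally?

Early-start (T5@1, T1@1, T3@1, T2@3, T4@3, T6@3) gives peak 8: d1:8  d2:6  d3:5  d4:3  d5:3  d6:0  d7:0  d8:0.
Shift T1→2, T3→4, T4→4, T6→6.
Schedule T5@1, T1@2, T3@4, T2@3, T4@4, T6@6: d1:2  d2:3  d3:4  d4:4  d5:3  d6:3  d7:3  d8:3 — peak 4.
Total painter-days = 25 over 8 days ⇒ peak ≥ ⌈25/8⌉ = 4, so 4 is optimal.

4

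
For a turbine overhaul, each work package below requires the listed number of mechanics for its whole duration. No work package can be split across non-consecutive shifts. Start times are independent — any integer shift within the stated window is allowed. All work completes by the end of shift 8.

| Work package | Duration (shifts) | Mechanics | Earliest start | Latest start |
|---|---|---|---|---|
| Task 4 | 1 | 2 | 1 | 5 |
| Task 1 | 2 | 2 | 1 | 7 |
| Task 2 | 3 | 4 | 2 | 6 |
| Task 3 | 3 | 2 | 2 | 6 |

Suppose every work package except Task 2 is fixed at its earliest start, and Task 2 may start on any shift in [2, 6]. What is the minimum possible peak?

4

Task 2@2: s1:4  s2:8  s3:6  s4:6  s5:0  s6:0  s7:0  s8:0 → peak 8
Task 2@3: s1:4  s2:4  s3:6  s4:6  s5:4  s6:0  s7:0  s8:0 → peak 6
Task 2@4: s1:4  s2:4  s3:2  s4:6  s5:4  s6:4  s7:0  s8:0 → peak 6
Task 2@5: s1:4  s2:4  s3:2  s4:2  s5:4  s6:4  s7:4  s8:0 → peak 4
Task 2@6: s1:4  s2:4  s3:2  s4:2  s5:0  s6:4  s7:4  s8:4 → peak 4
Best is Task 2@5, peak 4.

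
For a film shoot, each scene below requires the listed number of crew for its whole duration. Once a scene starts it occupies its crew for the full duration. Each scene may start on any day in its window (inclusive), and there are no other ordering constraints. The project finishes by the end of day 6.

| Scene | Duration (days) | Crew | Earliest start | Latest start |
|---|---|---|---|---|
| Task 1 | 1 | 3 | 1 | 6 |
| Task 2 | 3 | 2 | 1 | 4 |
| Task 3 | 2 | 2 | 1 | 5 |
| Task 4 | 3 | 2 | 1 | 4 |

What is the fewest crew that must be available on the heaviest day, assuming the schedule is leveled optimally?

4

Early-start (Task 1@1, Task 2@1, Task 3@1, Task 4@1) gives peak 9: d1:9  d2:6  d3:4  d4:0  d5:0  d6:0.
Shift Task 2→2, Task 3→2, Task 4→4.
Schedule Task 1@1, Task 2@2, Task 3@2, Task 4@4: d1:3  d2:4  d3:4  d4:4  d5:2  d6:2 — peak 4.
Total crew member-days = 19 over 6 days ⇒ peak ≥ ⌈19/6⌉ = 4, so 4 is optimal.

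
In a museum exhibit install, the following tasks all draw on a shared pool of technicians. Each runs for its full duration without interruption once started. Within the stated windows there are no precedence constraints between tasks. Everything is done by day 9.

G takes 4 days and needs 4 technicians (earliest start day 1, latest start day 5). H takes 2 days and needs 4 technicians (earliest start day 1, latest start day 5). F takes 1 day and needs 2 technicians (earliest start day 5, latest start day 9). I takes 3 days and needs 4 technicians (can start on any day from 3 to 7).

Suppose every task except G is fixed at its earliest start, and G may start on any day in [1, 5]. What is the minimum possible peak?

G@1: d1:8  d2:8  d3:8  d4:8  d5:6  d6:0  d7:0  d8:0  d9:0 → peak 8
G@2: d1:4  d2:8  d3:8  d4:8  d5:10  d6:0  d7:0  d8:0  d9:0 → peak 10
G@3: d1:4  d2:4  d3:8  d4:8  d5:10  d6:4  d7:0  d8:0  d9:0 → peak 10
G@4: d1:4  d2:4  d3:4  d4:8  d5:10  d6:4  d7:4  d8:0  d9:0 → peak 10
G@5: d1:4  d2:4  d3:4  d4:4  d5:10  d6:4  d7:4  d8:4  d9:0 → peak 10
Best is G@1, peak 8.

8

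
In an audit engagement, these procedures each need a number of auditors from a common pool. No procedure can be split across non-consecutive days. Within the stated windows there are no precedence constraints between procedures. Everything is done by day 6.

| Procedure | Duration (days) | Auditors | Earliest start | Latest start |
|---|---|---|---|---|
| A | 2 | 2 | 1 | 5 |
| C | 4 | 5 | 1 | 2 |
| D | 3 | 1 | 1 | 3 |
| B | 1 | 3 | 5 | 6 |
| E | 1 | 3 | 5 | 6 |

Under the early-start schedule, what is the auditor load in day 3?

At early start, day 3 has: C, D.
Demand: 5 + 1 = 6.

6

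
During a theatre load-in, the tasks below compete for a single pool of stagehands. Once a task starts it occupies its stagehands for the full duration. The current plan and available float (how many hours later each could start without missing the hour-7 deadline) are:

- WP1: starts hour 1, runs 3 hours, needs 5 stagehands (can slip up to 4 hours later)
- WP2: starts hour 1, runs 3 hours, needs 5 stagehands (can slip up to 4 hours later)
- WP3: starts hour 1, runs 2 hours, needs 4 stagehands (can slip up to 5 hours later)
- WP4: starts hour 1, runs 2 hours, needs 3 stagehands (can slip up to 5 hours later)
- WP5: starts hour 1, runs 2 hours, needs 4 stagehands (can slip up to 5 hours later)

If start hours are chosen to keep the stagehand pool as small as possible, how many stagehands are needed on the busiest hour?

Early-start (WP1@1, WP2@1, WP3@1, WP4@1, WP5@1) gives peak 21: h1:21  h2:21  h3:10  h4:0  h5:0  h6:0  h7:0.
Shift WP2→4, WP4→3, WP5→5.
Schedule WP1@1, WP2@4, WP3@1, WP4@3, WP5@5: h1:9  h2:9  h3:8  h4:8  h5:9  h6:9  h7:0 — peak 9.

9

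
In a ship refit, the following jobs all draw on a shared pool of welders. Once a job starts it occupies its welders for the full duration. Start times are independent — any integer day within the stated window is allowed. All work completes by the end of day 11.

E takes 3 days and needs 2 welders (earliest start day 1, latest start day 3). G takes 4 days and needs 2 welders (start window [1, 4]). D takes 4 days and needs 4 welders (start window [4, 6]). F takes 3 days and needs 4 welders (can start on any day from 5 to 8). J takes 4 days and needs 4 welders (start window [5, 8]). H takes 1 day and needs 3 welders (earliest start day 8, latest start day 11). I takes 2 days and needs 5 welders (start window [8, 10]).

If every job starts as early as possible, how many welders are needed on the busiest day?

Early-start schedule: E@1, G@1, D@4, F@5, J@5, H@8, I@8.
Load per day: day 1: 4, day 2: 4, day 3: 4, day 4: 6, day 5: 12, day 6: 12, day 7: 12, day 8: 12, day 9: 5, day 10: 0, day 11: 0.
Peak is 12.

12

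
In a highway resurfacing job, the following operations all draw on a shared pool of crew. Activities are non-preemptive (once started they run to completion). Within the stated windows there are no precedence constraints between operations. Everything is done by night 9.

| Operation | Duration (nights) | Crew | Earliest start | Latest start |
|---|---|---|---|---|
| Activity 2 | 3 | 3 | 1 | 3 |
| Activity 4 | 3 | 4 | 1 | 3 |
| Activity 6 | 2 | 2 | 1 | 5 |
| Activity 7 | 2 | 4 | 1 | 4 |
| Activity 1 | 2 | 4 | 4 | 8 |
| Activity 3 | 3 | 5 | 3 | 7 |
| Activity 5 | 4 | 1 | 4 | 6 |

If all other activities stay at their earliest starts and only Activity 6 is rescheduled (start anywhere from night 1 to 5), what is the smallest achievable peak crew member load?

Activity 6@1: n1:13  n2:13  n3:12  n4:10  n5:10  n6:1  n7:1  n8:0  n9:0 → peak 13
Activity 6@2: n1:11  n2:13  n3:14  n4:10  n5:10  n6:1  n7:1  n8:0  n9:0 → peak 14
Activity 6@3: n1:11  n2:11  n3:14  n4:12  n5:10  n6:1  n7:1  n8:0  n9:0 → peak 14
Activity 6@4: n1:11  n2:11  n3:12  n4:12  n5:12  n6:1  n7:1  n8:0  n9:0 → peak 12
Activity 6@5: n1:11  n2:11  n3:12  n4:10  n5:12  n6:3  n7:1  n8:0  n9:0 → peak 12
Best is Activity 6@4, peak 12.

12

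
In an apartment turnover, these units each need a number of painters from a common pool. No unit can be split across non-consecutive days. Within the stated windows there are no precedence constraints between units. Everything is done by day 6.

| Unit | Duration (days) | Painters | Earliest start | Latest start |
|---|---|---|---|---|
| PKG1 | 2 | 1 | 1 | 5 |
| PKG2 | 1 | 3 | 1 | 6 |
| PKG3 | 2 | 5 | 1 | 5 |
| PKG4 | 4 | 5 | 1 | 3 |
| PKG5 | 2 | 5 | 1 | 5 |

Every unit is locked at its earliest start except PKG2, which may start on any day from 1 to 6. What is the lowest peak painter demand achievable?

16

PKG2@1: d1:19  d2:16  d3:5  d4:5  d5:0  d6:0 → peak 19
PKG2@2: d1:16  d2:19  d3:5  d4:5  d5:0  d6:0 → peak 19
PKG2@3: d1:16  d2:16  d3:8  d4:5  d5:0  d6:0 → peak 16
PKG2@4: d1:16  d2:16  d3:5  d4:8  d5:0  d6:0 → peak 16
PKG2@5: d1:16  d2:16  d3:5  d4:5  d5:3  d6:0 → peak 16
PKG2@6: d1:16  d2:16  d3:5  d4:5  d5:0  d6:3 → peak 16
Best is PKG2@3, peak 16.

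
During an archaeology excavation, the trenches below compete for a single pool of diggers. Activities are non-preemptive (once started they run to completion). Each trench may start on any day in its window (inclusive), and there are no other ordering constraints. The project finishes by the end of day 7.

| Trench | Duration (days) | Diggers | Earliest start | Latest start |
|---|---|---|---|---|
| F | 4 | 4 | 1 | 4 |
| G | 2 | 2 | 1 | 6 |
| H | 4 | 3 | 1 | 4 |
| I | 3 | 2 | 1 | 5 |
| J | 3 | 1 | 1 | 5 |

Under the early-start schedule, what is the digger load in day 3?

10

At early start, day 3 has: F, H, I, J.
Demand: 4 + 3 + 2 + 1 = 10.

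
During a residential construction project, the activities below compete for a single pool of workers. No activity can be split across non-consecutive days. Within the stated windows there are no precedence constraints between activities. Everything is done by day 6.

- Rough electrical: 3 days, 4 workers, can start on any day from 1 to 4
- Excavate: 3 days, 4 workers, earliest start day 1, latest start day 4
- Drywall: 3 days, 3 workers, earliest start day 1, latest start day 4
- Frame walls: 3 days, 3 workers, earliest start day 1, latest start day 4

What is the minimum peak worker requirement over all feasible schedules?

7

Early-start (Rough electrical@1, Excavate@1, Drywall@1, Frame walls@1) gives peak 14: d1:14  d2:14  d3:14  d4:0  d5:0  d6:0.
Shift Excavate→4, Frame walls→4.
Schedule Rough electrical@1, Excavate@4, Drywall@1, Frame walls@4: d1:7  d2:7  d3:7  d4:7  d5:7  d6:7 — peak 7.
Total worker-days = 42 over 6 days ⇒ peak ≥ ⌈42/6⌉ = 7, so 7 is optimal.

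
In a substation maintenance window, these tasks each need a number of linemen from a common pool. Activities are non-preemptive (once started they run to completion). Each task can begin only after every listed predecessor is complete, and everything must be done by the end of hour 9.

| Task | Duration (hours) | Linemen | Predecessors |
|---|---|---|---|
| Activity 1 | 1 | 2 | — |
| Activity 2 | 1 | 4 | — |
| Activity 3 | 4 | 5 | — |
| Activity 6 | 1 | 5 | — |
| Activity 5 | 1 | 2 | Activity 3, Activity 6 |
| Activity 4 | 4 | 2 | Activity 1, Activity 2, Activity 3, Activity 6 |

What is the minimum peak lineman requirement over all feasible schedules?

9

Early-start (Activity 1@1, Activity 2@1, Activity 3@1, Activity 6@1, Activity 5@5, Activity 4@5) gives peak 16: h1:16  h2:5  h3:5  h4:5  h5:4  h6:2  h7:2  h8:2  h9:0.
Shift Activity 2→2, Activity 6→5, Activity 5→6, Activity 4→6.
Schedule Activity 1@1, Activity 2@2, Activity 3@1, Activity 6@5, Activity 5@6, Activity 4@6: h1:7  h2:9  h3:5  h4:5  h5:5  h6:4  h7:2  h8:2  h9:2 — peak 9.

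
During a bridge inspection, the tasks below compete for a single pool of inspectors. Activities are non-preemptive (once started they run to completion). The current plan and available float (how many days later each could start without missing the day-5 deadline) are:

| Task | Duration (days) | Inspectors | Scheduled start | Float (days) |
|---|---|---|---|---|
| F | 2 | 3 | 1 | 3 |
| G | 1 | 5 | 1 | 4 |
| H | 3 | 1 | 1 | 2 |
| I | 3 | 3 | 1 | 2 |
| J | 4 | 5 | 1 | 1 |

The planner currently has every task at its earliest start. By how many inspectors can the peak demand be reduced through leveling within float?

8

Early-start peak: d1:17  d2:12  d3:9  d4:5  d5:0 ⇒ 17.
Leveled (F@1, G@1, H@1, I@3, J@2): d1:9  d2:9  d3:9  d4:8  d5:8 ⇒ 9.
Reduction 17 − 9 = 8.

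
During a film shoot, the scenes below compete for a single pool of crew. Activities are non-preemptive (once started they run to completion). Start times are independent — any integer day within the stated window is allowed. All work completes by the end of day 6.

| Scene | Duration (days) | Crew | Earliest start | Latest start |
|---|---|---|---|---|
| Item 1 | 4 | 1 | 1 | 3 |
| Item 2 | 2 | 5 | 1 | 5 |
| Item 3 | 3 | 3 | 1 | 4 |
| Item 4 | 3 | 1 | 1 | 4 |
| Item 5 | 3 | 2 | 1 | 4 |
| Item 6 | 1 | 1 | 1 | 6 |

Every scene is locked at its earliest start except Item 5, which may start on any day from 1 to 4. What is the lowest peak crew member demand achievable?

11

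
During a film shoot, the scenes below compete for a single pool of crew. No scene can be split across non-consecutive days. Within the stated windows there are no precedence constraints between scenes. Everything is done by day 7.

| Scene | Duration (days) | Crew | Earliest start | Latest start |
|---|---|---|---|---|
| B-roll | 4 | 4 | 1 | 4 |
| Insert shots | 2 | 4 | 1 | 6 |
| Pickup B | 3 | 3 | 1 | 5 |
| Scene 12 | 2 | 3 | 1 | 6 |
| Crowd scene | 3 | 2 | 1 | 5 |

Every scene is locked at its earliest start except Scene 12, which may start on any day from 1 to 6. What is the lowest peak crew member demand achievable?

13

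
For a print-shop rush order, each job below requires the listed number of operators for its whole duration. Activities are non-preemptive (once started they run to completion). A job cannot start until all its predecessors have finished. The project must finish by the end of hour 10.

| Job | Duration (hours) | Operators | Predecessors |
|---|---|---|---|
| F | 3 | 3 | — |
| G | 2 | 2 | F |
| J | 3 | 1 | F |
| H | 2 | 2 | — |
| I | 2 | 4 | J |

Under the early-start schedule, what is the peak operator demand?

Early-start schedule: F@1, G@4, J@4, H@1, I@7.
Load per hour: hour 1: 5, hour 2: 5, hour 3: 3, hour 4: 3, hour 5: 3, hour 6: 1, hour 7: 4, hour 8: 4, hour 9: 0, hour 10: 0.
Peak is 5.

5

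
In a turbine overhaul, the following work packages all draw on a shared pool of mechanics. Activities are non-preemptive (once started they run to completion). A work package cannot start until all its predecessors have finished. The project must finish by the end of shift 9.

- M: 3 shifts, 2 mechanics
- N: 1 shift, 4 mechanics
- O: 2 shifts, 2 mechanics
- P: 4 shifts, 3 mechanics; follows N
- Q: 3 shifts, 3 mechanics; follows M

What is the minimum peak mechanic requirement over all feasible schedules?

5

Early-start (M@1, N@1, O@1, P@2, Q@4) gives peak 8: s1:8  s2:7  s3:5  s4:6  s5:6  s6:3  s7:0  s8:0  s9:0.
Shift M→2, O→5, Q→6.
Schedule M@2, N@1, O@5, P@2, Q@6: s1:4  s2:5  s3:5  s4:5  s5:5  s6:5  s7:3  s8:3  s9:0 — peak 5.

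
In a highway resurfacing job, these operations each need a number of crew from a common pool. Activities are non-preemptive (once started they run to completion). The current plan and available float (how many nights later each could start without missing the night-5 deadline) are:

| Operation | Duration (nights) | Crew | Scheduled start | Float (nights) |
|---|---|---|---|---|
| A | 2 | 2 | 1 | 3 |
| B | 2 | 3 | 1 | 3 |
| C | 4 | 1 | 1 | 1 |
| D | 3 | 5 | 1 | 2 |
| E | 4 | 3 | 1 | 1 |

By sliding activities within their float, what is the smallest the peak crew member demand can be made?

Early-start (A@1, B@1, C@1, D@1, E@1) gives peak 14: n1:14  n2:14  n3:9  n4:4  n5:0.
Shift D→3.
Schedule A@1, B@1, C@1, D@3, E@1: n1:9  n2:9  n3:9  n4:9  n5:5 — peak 9.
Total crew member-nights = 41 over 5 nights ⇒ peak ≥ ⌈41/5⌉ = 9, so 9 is optimal.

9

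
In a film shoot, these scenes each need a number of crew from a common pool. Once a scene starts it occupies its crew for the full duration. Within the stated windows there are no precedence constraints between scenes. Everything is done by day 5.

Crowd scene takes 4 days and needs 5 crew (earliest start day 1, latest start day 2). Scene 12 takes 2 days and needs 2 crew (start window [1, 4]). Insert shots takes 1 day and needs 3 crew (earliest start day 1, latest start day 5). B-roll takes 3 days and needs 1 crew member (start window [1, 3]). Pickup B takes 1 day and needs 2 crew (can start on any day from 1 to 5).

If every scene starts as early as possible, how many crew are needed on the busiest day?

13

Early-start schedule: Crowd scene@1, Scene 12@1, Insert shots@1, B-roll@1, Pickup B@1.
Load per day: day 1: 13, day 2: 8, day 3: 6, day 4: 5, day 5: 0.
Peak is 13.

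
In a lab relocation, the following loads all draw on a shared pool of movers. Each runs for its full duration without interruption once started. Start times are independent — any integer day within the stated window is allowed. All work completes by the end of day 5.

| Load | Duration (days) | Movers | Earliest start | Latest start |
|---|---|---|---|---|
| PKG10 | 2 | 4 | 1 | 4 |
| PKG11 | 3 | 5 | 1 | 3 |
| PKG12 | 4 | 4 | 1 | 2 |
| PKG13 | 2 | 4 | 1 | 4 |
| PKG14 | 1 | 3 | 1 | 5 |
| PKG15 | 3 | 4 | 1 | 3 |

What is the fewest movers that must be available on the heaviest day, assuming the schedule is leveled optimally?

13

Early-start (PKG10@1, PKG11@1, PKG12@1, PKG13@1, PKG14@1, PKG15@1) gives peak 24: d1:24  d2:21  d3:13  d4:4  d5:0.
Shift PKG13→4, PKG14→5, PKG15→3.
Schedule PKG10@1, PKG11@1, PKG12@1, PKG13@4, PKG14@5, PKG15@3: d1:13  d2:13  d3:13  d4:12  d5:11 — peak 13.
Total mover-days = 62 over 5 days ⇒ peak ≥ ⌈62/5⌉ = 13, so 13 is optimal.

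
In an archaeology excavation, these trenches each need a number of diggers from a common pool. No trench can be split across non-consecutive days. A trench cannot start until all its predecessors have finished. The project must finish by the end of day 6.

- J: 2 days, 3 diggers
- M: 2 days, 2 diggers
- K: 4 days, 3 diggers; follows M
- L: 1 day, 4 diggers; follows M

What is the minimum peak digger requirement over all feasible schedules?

7

Schedule J@1, M@1, K@3, L@3: d1:5  d2:5  d3:7  d4:3  d5:3  d6:3 — peak 7.
No arrangement of the 20 feasible schedules does better.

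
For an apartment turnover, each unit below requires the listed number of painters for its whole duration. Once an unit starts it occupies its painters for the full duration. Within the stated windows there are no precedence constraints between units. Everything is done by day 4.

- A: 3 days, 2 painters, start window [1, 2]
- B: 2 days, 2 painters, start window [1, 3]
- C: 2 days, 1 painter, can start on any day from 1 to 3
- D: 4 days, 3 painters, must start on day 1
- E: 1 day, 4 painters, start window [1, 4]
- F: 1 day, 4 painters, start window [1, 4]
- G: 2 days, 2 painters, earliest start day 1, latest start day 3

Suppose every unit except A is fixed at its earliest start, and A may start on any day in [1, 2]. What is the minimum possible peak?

16

A@1: d1:18  d2:10  d3:5  d4:3 → peak 18
A@2: d1:16  d2:10  d3:5  d4:5 → peak 16
Best is A@2, peak 16.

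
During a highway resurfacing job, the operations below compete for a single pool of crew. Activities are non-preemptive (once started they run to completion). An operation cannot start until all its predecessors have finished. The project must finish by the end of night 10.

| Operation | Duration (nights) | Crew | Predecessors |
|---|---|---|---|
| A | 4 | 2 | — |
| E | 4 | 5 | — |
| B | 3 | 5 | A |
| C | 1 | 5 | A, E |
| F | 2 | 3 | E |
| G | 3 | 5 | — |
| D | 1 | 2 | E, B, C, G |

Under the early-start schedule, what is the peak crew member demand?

13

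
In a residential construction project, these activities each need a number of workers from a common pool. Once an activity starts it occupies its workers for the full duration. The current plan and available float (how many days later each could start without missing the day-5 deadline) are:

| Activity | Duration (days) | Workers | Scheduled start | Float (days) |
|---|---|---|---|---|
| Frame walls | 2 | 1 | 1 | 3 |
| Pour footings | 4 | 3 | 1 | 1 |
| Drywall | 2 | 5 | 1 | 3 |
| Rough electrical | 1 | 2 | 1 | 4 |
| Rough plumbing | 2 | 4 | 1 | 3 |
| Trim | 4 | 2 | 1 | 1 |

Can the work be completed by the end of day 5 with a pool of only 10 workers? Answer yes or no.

Schedule Frame walls@1, Pour footings@1, Drywall@3, Rough electrical@1, Rough plumbing@1, Trim@2: d1:10  d2:10  d3:10  d4:10  d5:2 — peak 10 ≤ 10.

yes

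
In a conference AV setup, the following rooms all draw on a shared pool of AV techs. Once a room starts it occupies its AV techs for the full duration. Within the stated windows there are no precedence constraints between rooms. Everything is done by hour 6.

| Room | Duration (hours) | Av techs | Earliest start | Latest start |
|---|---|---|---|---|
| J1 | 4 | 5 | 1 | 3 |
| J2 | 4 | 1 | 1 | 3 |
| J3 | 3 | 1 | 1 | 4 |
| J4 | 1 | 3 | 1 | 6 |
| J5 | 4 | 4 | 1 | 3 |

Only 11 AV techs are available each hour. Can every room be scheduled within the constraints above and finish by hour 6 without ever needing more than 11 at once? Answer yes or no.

Schedule J1@1, J2@1, J3@1, J4@1, J5@2: h1:10  h2:11  h3:11  h4:10  h5:4  h6:0 — peak 11 ≤ 11.

yes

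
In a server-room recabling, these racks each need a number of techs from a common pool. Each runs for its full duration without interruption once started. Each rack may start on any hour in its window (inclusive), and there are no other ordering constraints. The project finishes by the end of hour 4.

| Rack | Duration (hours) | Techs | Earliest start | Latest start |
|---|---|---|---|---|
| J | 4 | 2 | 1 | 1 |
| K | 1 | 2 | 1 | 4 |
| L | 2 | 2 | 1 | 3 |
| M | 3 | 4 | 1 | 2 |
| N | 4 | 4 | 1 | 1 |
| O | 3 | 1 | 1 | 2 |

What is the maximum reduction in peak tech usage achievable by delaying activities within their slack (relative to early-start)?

Early-start peak: h1:15  h2:13  h3:11  h4:6 ⇒ 15.
Leveled (J@1, K@1, L@1, M@2, N@1, O@1): h1:11  h2:13  h3:11  h4:10 ⇒ 13.
Reduction 15 − 13 = 2.

2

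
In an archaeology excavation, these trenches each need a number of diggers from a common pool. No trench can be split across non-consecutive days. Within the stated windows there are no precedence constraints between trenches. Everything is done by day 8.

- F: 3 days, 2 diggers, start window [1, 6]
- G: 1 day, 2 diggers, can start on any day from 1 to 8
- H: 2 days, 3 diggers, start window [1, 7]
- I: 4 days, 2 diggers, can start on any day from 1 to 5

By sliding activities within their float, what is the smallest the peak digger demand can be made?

Early-start (F@1, G@1, H@1, I@1) gives peak 9: d1:9  d2:7  d3:4  d4:2  d5:0  d6:0  d7:0  d8:0.
Shift H→6, I→2.
Schedule F@1, G@1, H@6, I@2: d1:4  d2:4  d3:4  d4:2  d5:2  d6:3  d7:3  d8:0 — peak 4.

4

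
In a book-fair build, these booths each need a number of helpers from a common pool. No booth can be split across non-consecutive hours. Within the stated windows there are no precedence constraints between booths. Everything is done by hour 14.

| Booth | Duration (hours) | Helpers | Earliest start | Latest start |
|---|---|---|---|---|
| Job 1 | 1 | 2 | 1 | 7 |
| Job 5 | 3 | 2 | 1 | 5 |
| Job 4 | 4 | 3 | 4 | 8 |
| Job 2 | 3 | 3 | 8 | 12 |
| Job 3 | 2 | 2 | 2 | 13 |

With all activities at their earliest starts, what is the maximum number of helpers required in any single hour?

Early-start schedule: Job 1@1, Job 5@1, Job 4@4, Job 2@8, Job 3@2.
Load per hour: hour 1: 4, hour 2: 4, hour 3: 4, hour 4: 3, hour 5: 3, hour 6: 3, hour 7: 3, hour 8: 3, hour 9: 3, hour 10: 3, hour 11: 0, hour 12: 0, hour 13: 0, hour 14: 0.
Peak is 4.

4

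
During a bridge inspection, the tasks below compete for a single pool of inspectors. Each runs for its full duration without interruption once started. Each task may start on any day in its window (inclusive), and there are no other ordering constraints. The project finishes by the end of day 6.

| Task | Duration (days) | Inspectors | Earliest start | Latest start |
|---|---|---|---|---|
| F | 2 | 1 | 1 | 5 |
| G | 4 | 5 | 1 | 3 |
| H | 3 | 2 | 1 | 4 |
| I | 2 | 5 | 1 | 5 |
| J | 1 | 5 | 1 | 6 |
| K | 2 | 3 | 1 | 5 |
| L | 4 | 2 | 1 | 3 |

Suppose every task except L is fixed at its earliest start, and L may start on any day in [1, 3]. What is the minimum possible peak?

21

L@1: d1:23  d2:18  d3:9  d4:7  d5:0  d6:0 → peak 23
L@2: d1:21  d2:18  d3:9  d4:7  d5:2  d6:0 → peak 21
L@3: d1:21  d2:16  d3:9  d4:7  d5:2  d6:2 → peak 21
Best is L@2, peak 21.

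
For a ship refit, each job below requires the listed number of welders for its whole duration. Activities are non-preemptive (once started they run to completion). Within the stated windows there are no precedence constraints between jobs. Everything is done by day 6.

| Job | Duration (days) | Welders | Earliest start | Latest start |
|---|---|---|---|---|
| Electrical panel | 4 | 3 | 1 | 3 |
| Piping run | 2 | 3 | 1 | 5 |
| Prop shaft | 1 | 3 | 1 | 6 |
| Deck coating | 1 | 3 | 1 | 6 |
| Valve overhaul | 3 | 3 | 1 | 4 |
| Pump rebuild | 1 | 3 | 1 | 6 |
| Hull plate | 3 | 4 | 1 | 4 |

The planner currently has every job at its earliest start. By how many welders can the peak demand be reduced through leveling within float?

13

Early-start peak: d1:22  d2:13  d3:10  d4:3  d5:0  d6:0 ⇒ 22.
Leveled (Electrical panel@1, Piping run@1, Prop shaft@3, Deck coating@5, Valve overhaul@1, Pump rebuild@6, Hull plate@4): d1:9  d2:9  d3:9  d4:7  d5:7  d6:7 ⇒ 9.
Reduction 22 − 9 = 13.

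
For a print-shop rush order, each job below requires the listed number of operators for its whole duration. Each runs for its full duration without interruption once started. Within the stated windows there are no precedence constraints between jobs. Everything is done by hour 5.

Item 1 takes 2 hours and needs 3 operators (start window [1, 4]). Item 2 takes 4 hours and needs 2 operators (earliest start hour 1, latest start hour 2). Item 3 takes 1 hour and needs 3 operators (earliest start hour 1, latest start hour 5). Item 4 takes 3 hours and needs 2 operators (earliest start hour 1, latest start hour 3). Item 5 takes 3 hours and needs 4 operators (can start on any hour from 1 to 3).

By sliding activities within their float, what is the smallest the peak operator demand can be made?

Early-start (Item 1@1, Item 2@1, Item 3@1, Item 4@1, Item 5@1) gives peak 14: h1:14  h2:11  h3:8  h4:2  h5:0.
Shift Item 4→2, Item 5→3.
Schedule Item 1@1, Item 2@1, Item 3@1, Item 4@2, Item 5@3: h1:8  h2:7  h3:8  h4:8  h5:4 — peak 8.

8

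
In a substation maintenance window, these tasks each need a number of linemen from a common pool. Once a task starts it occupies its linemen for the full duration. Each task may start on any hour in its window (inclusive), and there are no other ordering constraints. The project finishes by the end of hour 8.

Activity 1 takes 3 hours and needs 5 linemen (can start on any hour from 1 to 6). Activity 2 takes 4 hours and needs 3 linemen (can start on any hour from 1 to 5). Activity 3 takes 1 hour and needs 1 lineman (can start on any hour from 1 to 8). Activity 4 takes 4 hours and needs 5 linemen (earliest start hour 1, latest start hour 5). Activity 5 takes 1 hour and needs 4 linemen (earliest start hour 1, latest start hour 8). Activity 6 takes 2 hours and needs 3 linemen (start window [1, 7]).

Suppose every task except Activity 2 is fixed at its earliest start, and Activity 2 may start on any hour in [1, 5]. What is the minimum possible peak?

18

Activity 2@1: h1:21  h2:16  h3:13  h4:8  h5:0  h6:0  h7:0  h8:0 → peak 21
Activity 2@2: h1:18  h2:16  h3:13  h4:8  h5:3  h6:0  h7:0  h8:0 → peak 18
Activity 2@3: h1:18  h2:13  h3:13  h4:8  h5:3  h6:3  h7:0  h8:0 → peak 18
Activity 2@4: h1:18  h2:13  h3:10  h4:8  h5:3  h6:3  h7:3  h8:0 → peak 18
Activity 2@5: h1:18  h2:13  h3:10  h4:5  h5:3  h6:3  h7:3  h8:3 → peak 18
Best is Activity 2@2, peak 18.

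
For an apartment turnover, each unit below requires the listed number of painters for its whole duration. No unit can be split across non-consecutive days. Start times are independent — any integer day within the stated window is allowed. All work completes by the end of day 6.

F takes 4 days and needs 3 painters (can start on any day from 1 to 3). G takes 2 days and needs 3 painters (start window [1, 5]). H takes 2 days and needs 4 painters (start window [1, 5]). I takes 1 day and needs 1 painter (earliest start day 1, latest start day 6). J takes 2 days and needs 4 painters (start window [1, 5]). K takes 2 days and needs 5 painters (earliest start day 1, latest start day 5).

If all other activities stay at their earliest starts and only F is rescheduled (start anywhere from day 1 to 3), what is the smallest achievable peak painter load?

17

F@1: d1:20  d2:19  d3:3  d4:3  d5:0  d6:0 → peak 20
F@2: d1:17  d2:19  d3:3  d4:3  d5:3  d6:0 → peak 19
F@3: d1:17  d2:16  d3:3  d4:3  d5:3  d6:3 → peak 17
Best is F@3, peak 17.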